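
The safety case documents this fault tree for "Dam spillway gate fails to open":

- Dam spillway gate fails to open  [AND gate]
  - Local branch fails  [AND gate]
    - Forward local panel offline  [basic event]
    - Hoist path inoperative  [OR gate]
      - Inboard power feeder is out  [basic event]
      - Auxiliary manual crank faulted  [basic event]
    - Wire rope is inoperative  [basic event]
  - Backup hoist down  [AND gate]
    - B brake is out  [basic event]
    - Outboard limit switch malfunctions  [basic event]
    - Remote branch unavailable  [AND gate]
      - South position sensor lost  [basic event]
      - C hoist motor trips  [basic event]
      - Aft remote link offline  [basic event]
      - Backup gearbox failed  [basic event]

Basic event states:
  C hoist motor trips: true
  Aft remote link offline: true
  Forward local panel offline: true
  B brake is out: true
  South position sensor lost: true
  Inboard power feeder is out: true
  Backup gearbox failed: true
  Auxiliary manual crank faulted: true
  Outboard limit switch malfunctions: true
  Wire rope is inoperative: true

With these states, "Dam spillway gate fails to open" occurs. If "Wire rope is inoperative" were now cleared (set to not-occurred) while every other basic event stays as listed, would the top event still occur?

No

Counterfactual: set "Wire rope is inoperative" to not occurred.
Hoist path inoperative [OR]: Inboard power feeder is out=occurs, Auxiliary manual crank faulted=occurs → at least one input occurs → occurs.
Local branch fails [AND]: Forward local panel offline=occurs, Hoist path inoperative=occurs, Wire rope is inoperative=not → not all inputs occur → does not occur.
Remote branch unavailable [AND]: South position sensor lost=occurs, C hoist motor trips=occurs, Aft remote link offline=occurs, Backup gearbox failed=occurs → all inputs occur → occurs.
Backup hoist down [AND]: B brake is out=occurs, Outboard limit switch malfunctions=occurs, Remote branch unavailable=occurs → all inputs occur → occurs.
Dam spillway gate fails to open [AND]: Local branch fails=not, Backup hoist down=occurs → not all inputs occur → does not occur.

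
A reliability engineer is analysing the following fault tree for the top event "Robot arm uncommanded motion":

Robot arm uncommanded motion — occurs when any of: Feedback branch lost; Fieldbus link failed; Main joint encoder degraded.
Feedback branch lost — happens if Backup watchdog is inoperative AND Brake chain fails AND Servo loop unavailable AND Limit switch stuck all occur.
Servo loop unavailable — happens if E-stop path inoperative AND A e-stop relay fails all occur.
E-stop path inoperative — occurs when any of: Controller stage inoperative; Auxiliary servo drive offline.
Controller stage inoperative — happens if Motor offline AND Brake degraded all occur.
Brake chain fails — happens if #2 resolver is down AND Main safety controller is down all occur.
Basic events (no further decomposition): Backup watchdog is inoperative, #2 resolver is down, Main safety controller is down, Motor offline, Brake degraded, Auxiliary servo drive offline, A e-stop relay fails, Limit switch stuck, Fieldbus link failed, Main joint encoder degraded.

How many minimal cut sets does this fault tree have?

Brake chain fails [AND]: one cut set from each child combined → 1 × 1 = 1 cut set(s).
Controller stage inoperative [AND]: one cut set from each child combined → 1 × 1 = 1 cut set(s).
E-stop path inoperative [OR]: union of children's cut sets → 2 cut set(s).
Servo loop unavailable [AND]: one cut set from each child combined → 2 × 1 = 2 cut set(s).
Feedback branch lost [AND]: one cut set from each child combined → 1 × 1 × 2 × 1 = 2 cut set(s).
Robot arm uncommanded motion [OR]: union of children's cut sets → 4 cut set(s).
Minimal cut sets: {#2 resolver is down, A e-stop relay fails, Backup watchdog is inoperative, Brake degraded, Limit switch stuck, Main safety controller is down, Motor offline}; {#2 resolver is down, A e-stop relay fails, Auxiliary servo drive offline, Backup watchdog is inoperative, Limit switch stuck, Main safety controller is down}; {Fieldbus link failed}; {Main joint encoder degraded}.

4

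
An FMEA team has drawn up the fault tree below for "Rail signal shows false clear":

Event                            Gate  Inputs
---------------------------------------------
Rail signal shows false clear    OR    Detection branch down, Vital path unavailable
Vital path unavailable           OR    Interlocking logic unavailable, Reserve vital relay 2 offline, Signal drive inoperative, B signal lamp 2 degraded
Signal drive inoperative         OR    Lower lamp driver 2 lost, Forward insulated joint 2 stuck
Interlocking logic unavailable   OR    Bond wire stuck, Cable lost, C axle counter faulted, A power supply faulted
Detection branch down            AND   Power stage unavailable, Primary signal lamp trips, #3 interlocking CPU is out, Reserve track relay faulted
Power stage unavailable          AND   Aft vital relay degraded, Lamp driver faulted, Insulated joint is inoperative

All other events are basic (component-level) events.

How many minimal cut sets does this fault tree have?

Power stage unavailable [AND]: one cut set from each child combined → 1 × 1 × 1 = 1 cut set(s).
Detection branch down [AND]: one cut set from each child combined → 1 × 1 × 1 × 1 = 1 cut set(s).
Interlocking logic unavailable [OR]: union of children's cut sets → 4 cut set(s).
Signal drive inoperative [OR]: union of children's cut sets → 2 cut set(s).
Vital path unavailable [OR]: union of children's cut sets → 8 cut set(s).
Rail signal shows false clear [OR]: union of children's cut sets → 9 cut set(s).
Minimal cut sets: {#3 interlocking CPU is out, Aft vital relay degraded, Insulated joint is inoperative, Lamp driver faulted, Primary signal lamp trips, Reserve track relay faulted}; {Bond wire stuck}; {Cable lost}; {C axle counter faulted}; {A power supply faulted}; {Reserve vital relay 2 offline}; {Lower lamp driver 2 lost}; {Forward insulated joint 2 stuck}; {B signal lamp 2 degraded}.

9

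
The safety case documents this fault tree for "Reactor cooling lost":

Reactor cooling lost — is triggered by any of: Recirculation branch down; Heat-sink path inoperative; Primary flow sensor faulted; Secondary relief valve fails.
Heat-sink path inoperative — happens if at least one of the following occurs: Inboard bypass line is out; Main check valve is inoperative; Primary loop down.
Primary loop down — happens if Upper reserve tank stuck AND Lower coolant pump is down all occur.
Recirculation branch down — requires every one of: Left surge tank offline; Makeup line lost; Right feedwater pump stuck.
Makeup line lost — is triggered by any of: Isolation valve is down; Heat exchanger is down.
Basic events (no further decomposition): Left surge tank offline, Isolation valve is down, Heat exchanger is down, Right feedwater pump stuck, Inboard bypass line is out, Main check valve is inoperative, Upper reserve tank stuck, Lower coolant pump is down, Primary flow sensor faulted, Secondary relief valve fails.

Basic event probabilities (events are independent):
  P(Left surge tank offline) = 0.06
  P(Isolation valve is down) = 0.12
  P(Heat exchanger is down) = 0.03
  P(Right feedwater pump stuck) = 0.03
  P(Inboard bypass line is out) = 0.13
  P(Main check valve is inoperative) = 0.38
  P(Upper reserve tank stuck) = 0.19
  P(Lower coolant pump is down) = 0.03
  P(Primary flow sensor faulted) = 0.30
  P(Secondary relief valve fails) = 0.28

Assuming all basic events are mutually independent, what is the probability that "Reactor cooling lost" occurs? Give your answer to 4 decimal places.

0.7298

P(Makeup line lost) [OR] = 1 − (1−0.12) × (1−0.03) = 0.146400
P(Recirculation branch down) [AND] = 0.06 × 0.146400 × 0.03 = 0.000264
P(Primary loop down) [AND] = 0.19 × 0.03 = 0.005700
P(Heat-sink path inoperative) [OR] = 1 − (1−0.13) × (1−0.38) × (1−0.005700) = 0.463675
P(Reactor cooling lost) [OR] = 1 − (1−0.000264) × (1−0.463675) × (1−0.30) × (1−0.28) = 0.729764
Rounded to 4 decimal places: P(Reactor cooling lost) ≈ 0.7298.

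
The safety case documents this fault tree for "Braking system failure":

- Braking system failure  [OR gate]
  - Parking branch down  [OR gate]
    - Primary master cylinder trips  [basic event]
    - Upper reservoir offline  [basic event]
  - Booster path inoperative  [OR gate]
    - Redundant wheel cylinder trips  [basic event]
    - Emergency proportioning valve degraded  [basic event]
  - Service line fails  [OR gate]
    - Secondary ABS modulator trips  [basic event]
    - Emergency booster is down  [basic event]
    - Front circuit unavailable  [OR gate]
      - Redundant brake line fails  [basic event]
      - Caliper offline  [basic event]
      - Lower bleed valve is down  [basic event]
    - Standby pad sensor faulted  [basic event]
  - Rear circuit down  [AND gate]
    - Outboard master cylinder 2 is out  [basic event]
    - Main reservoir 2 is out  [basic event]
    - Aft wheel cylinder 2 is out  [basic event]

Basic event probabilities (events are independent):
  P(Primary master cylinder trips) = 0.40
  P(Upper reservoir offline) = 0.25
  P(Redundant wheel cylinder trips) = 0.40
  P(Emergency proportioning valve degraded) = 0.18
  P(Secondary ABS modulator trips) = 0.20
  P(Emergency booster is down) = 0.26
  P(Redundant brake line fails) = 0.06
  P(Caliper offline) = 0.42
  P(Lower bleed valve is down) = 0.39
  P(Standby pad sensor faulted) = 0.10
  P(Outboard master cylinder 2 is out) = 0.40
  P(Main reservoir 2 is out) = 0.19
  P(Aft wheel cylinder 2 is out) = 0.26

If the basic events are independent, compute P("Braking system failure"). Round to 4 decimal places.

P(Parking branch down) [OR] = 1 − (1−0.40) × (1−0.25) = 0.550000
P(Booster path inoperative) [OR] = 1 − (1−0.40) × (1−0.18) = 0.508000
P(Front circuit unavailable) [OR] = 1 − (1−0.06) × (1−0.42) × (1−0.39) = 0.667428
P(Service line fails) [OR] = 1 − (1−0.20) × (1−0.26) × (1−0.667428) × (1−0.10) = 0.822806
P(Rear circuit down) [AND] = 0.40 × 0.19 × 0.26 = 0.019760
P(Braking system failure) [OR] = 1 − (1−0.550000) × (1−0.508000) × (1−0.822806) × (1−0.019760) = 0.961544
Rounded to 4 decimal places: P(Braking system failure) ≈ 0.9615.

0.9615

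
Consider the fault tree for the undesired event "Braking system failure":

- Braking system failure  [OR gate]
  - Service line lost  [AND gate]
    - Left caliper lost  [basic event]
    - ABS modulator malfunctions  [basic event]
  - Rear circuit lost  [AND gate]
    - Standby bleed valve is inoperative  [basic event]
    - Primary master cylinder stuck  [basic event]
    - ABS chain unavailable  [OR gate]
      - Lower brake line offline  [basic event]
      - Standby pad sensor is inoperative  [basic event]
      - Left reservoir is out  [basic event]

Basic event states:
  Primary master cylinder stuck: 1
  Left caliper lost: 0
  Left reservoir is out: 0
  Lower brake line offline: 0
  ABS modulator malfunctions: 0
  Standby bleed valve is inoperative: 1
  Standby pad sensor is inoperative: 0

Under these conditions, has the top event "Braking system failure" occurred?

Service line lost [AND]: Left caliper lost=not, ABS modulator malfunctions=not → not all inputs occur → does not occur.
ABS chain unavailable [OR]: Lower brake line offline=not, Standby pad sensor is inoperative=not, Left reservoir is out=not → no input occurs → does not occur.
Rear circuit lost [AND]: Standby bleed valve is inoperative=occurs, Primary master cylinder stuck=occurs, ABS chain unavailable=not → not all inputs occur → does not occur.
Braking system failure [OR]: Service line lost=not, Rear circuit lost=not → no input occurs → does not occur.

No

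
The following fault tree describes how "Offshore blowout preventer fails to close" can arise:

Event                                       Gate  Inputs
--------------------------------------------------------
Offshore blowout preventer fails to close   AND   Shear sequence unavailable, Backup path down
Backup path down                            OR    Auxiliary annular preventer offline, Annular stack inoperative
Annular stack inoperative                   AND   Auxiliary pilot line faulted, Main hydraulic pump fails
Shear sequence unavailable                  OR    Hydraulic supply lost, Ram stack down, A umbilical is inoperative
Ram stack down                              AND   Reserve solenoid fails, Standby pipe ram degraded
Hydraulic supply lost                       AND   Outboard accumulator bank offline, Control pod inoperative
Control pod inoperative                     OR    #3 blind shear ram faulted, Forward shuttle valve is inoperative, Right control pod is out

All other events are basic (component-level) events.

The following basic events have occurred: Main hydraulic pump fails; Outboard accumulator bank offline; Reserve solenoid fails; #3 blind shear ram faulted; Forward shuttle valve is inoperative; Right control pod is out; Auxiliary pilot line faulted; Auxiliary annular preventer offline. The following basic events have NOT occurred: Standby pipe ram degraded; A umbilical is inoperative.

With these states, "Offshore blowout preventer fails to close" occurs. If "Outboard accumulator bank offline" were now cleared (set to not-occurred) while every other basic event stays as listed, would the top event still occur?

No

Counterfactual: set "Outboard accumulator bank offline" to not occurred.
Control pod inoperative [OR]: #3 blind shear ram faulted=occurs, Forward shuttle valve is inoperative=occurs, Right control pod is out=occurs → at least one input occurs → occurs.
Hydraulic supply lost [AND]: Outboard accumulator bank offline=not, Control pod inoperative=occurs → not all inputs occur → does not occur.
Ram stack down [AND]: Reserve solenoid fails=occurs, Standby pipe ram degraded=not → not all inputs occur → does not occur.
Shear sequence unavailable [OR]: Hydraulic supply lost=not, Ram stack down=not, A umbilical is inoperative=not → no input occurs → does not occur.
Annular stack inoperative [AND]: Auxiliary pilot line faulted=occurs, Main hydraulic pump fails=occurs → all inputs occur → occurs.
Backup path down [OR]: Auxiliary annular preventer offline=occurs, Annular stack inoperative=occurs → at least one input occurs → occurs.
Offshore blowout preventer fails to close [AND]: Shear sequence unavailable=not, Backup path down=occurs → not all inputs occur → does not occur.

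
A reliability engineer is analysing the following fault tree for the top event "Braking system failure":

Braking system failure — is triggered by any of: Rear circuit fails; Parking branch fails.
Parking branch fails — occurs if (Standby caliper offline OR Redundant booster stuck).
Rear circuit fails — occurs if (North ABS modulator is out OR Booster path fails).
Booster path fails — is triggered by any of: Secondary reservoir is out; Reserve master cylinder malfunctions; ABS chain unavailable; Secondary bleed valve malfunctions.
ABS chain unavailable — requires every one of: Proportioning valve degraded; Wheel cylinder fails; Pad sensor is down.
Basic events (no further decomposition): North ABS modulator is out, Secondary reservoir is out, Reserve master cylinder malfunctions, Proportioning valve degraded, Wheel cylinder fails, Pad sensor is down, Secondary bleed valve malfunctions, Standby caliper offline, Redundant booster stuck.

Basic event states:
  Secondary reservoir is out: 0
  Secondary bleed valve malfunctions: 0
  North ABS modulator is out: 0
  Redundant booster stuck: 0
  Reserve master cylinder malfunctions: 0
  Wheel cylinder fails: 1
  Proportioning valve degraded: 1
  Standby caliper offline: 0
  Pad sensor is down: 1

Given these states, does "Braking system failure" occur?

ABS chain unavailable [AND]: Proportioning valve degraded=occurs, Wheel cylinder fails=occurs, Pad sensor is down=occurs → all inputs occur → occurs.
Booster path fails [OR]: Secondary reservoir is out=not, Reserve master cylinder malfunctions=not, ABS chain unavailable=occurs, Secondary bleed valve malfunctions=not → at least one input occurs → occurs.
Rear circuit fails [OR]: North ABS modulator is out=not, Booster path fails=occurs → at least one input occurs → occurs.
Parking branch fails [OR]: Standby caliper offline=not, Redundant booster stuck=not → no input occurs → does not occur.
Braking system failure [OR]: Rear circuit fails=occurs, Parking branch fails=not → at least one input occurs → occurs.

Yes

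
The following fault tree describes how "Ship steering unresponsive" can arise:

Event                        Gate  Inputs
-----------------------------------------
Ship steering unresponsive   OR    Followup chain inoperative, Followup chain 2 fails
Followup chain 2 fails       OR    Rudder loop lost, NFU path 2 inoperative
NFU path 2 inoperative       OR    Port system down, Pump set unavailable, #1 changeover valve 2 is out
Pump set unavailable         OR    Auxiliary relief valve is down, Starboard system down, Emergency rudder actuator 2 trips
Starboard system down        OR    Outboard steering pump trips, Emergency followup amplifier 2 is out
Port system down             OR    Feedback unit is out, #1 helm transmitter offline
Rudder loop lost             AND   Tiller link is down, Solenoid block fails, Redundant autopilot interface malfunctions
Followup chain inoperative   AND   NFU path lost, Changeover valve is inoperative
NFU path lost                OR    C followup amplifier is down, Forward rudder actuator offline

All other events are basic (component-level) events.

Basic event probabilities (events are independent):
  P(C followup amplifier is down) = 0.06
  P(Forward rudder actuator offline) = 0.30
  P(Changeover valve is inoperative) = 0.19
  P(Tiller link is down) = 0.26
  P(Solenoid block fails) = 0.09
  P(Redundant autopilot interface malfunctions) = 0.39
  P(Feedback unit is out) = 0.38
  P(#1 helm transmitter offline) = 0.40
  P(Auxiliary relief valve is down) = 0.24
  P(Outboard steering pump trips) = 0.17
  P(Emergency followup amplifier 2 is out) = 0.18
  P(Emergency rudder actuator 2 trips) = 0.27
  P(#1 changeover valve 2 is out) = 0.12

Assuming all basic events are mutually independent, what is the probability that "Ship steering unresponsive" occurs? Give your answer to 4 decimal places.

0.8855

P(NFU path lost) [OR] = 1 − (1−0.06) × (1−0.30) = 0.342000
P(Followup chain inoperative) [AND] = 0.342000 × 0.19 = 0.064980
P(Rudder loop lost) [AND] = 0.26 × 0.09 × 0.39 = 0.009126
P(Port system down) [OR] = 1 − (1−0.38) × (1−0.40) = 0.628000
P(Starboard system down) [OR] = 1 − (1−0.17) × (1−0.18) = 0.319400
P(Pump set unavailable) [OR] = 1 − (1−0.24) × (1−0.319400) × (1−0.27) = 0.622403
P(NFU path 2 inoperative) [OR] = 1 − (1−0.628000) × (1−0.622403) × (1−0.12) = 0.876390
P(Followup chain 2 fails) [OR] = 1 − (1−0.009126) × (1−0.876390) = 0.877518
P(Ship steering unresponsive) [OR] = 1 − (1−0.064980) × (1−0.877518) = 0.885477
Rounded to 4 decimal places: P(Ship steering unresponsive) ≈ 0.8855.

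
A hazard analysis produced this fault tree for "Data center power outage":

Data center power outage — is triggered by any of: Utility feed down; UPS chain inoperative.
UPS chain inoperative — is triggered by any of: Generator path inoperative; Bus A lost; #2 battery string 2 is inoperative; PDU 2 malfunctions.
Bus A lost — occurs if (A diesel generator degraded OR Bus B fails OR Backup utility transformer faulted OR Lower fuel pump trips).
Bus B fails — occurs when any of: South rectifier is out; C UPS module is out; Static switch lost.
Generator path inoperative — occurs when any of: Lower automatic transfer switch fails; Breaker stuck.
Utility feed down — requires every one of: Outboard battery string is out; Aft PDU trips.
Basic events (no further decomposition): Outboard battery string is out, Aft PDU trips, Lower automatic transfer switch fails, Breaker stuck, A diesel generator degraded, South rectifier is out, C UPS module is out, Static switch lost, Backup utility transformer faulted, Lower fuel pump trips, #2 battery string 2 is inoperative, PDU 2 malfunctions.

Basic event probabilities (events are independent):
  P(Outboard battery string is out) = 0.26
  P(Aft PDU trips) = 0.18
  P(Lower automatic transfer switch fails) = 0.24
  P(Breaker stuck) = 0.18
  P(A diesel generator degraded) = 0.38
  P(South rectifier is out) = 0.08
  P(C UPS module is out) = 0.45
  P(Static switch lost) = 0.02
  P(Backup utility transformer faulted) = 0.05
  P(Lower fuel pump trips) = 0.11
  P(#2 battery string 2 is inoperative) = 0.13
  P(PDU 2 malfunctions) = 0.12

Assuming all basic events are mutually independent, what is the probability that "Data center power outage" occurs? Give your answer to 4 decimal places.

P(Utility feed down) [AND] = 0.26 × 0.18 = 0.046800
P(Generator path inoperative) [OR] = 1 − (1−0.24) × (1−0.18) = 0.376800
P(Bus B fails) [OR] = 1 − (1−0.08) × (1−0.45) × (1−0.02) = 0.504120
P(Bus A lost) [OR] = 1 − (1−0.38) × (1−0.504120) × (1−0.05) × (1−0.11) = 0.740055
P(UPS chain inoperative) [OR] = 1 − (1−0.376800) × (1−0.740055) × (1−0.13) × (1−0.12) = 0.875975
P(Data center power outage) [OR] = 1 − (1−0.046800) × (1−0.875975) = 0.881779
Rounded to 4 decimal places: P(Data center power outage) ≈ 0.8818.

0.8818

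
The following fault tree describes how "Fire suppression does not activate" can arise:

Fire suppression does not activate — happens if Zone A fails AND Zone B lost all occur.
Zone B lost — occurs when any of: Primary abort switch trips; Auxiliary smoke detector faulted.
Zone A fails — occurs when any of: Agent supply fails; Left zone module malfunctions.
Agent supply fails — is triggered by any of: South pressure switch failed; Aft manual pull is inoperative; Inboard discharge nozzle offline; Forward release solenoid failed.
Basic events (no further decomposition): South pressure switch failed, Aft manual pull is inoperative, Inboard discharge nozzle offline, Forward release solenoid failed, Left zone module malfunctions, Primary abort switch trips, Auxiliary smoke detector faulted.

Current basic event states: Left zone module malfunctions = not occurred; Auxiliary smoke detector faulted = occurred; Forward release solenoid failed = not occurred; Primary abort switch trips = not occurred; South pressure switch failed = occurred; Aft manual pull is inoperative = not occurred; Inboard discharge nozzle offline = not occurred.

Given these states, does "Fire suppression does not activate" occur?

Yes

Agent supply fails [OR]: South pressure switch failed=occurs, Aft manual pull is inoperative=not, Inboard discharge nozzle offline=not, Forward release solenoid failed=not → at least one input occurs → occurs.
Zone A fails [OR]: Agent supply fails=occurs, Left zone module malfunctions=not → at least one input occurs → occurs.
Zone B lost [OR]: Primary abort switch trips=not, Auxiliary smoke detector faulted=occurs → at least one input occurs → occurs.
Fire suppression does not activate [AND]: Zone A fails=occurs, Zone B lost=occurs → all inputs occur → occurs.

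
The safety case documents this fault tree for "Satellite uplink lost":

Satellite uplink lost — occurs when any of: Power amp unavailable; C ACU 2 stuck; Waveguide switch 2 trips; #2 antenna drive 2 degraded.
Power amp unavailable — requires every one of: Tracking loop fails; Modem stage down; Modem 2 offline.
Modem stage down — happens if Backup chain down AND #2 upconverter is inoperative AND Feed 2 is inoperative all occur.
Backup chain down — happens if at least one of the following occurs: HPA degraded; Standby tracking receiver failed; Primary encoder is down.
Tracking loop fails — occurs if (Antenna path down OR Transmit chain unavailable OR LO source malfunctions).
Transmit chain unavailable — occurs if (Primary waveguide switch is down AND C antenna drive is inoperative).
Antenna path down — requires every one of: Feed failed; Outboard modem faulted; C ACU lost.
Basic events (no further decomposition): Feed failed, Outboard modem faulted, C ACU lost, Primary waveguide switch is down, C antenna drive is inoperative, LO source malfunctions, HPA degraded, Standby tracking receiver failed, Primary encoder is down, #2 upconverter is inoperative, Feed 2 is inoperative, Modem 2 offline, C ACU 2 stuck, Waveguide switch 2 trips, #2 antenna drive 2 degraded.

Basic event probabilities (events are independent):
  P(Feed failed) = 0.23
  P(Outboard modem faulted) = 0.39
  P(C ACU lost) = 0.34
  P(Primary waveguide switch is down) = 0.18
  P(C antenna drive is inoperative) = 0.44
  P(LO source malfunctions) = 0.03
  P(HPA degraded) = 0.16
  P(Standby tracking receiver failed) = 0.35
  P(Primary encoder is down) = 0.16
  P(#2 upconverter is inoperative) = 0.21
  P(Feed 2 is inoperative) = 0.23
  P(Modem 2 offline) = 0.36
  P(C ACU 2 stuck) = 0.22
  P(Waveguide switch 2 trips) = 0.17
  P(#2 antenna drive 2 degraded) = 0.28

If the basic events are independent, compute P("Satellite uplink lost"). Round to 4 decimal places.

0.5345

P(Antenna path down) [AND] = 0.23 × 0.39 × 0.34 = 0.030498
P(Transmit chain unavailable) [AND] = 0.18 × 0.44 = 0.079200
P(Tracking loop fails) [OR] = 1 − (1−0.030498) × (1−0.079200) × (1−0.03) = 0.134064
P(Backup chain down) [OR] = 1 − (1−0.16) × (1−0.35) × (1−0.16) = 0.541360
P(Modem stage down) [AND] = 0.541360 × 0.21 × 0.23 = 0.026148
P(Power amp unavailable) [AND] = 0.134064 × 0.026148 × 0.36 = 0.001262
P(Satellite uplink lost) [OR] = 1 − (1−0.001262) × (1−0.22) × (1−0.17) × (1−0.28) = 0.534460
Rounded to 4 decimal places: P(Satellite uplink lost) ≈ 0.5345.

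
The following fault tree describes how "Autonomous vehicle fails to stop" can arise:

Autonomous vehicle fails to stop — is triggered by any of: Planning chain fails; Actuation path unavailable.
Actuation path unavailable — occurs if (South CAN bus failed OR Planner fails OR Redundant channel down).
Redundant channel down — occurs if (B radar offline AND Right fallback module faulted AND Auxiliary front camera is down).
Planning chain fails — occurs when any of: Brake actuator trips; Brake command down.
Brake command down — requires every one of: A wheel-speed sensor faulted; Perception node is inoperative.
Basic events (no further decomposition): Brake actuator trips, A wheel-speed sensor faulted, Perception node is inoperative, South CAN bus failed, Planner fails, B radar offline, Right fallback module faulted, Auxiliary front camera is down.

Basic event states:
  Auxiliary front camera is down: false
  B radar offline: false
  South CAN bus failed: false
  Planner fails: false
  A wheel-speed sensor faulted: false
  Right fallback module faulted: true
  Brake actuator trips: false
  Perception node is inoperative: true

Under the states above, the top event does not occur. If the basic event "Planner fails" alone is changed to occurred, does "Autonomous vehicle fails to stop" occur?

Yes

Counterfactual: set "Planner fails" to occurred.
Brake command down [AND]: A wheel-speed sensor faulted=not, Perception node is inoperative=occurs → not all inputs occur → does not occur.
Planning chain fails [OR]: Brake actuator trips=not, Brake command down=not → no input occurs → does not occur.
Redundant channel down [AND]: B radar offline=not, Right fallback module faulted=occurs, Auxiliary front camera is down=not → not all inputs occur → does not occur.
Actuation path unavailable [OR]: South CAN bus failed=not, Planner fails=occurs, Redundant channel down=not → at least one input occurs → occurs.
Autonomous vehicle fails to stop [OR]: Planning chain fails=not, Actuation path unavailable=occurs → at least one input occurs → occurs.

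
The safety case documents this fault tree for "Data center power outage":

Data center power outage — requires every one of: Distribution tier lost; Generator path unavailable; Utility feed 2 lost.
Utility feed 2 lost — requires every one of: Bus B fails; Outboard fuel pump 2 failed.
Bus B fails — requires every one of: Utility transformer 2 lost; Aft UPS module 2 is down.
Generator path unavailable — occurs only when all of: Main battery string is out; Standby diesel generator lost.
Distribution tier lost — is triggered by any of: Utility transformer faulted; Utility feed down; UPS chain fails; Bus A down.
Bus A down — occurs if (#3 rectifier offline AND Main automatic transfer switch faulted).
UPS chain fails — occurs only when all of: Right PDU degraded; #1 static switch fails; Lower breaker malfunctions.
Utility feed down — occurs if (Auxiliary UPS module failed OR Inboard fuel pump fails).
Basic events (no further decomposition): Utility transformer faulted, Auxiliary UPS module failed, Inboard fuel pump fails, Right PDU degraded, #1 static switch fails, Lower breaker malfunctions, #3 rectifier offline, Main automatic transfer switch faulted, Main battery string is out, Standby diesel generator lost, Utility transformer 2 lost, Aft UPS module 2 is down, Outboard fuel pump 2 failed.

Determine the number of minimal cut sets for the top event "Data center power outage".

Utility feed down [OR]: union of children's cut sets → 2 cut set(s).
UPS chain fails [AND]: one cut set from each child combined → 1 × 1 × 1 = 1 cut set(s).
Bus A down [AND]: one cut set from each child combined → 1 × 1 = 1 cut set(s).
Distribution tier lost [OR]: union of children's cut sets → 5 cut set(s).
Generator path unavailable [AND]: one cut set from each child combined → 1 × 1 = 1 cut set(s).
Bus B fails [AND]: one cut set from each child combined → 1 × 1 = 1 cut set(s).
Utility feed 2 lost [AND]: one cut set from each child combined → 1 × 1 = 1 cut set(s).
Data center power outage [AND]: one cut set from each child combined → 5 × 1 × 1 = 5 cut set(s).
Minimal cut sets: {Aft UPS module 2 is down, Main battery string is out, Outboard fuel pump 2 failed, Standby diesel generator lost, Utility transformer 2 lost, Utility transformer faulted}; {Aft UPS module 2 is down, Auxiliary UPS module failed, Main battery string is out, Outboard fuel pump 2 failed, Standby diesel generator lost, Utility transformer 2 lost}; {Aft UPS module 2 is down, Inboard fuel pump fails, Main battery string is out, Outboard fuel pump 2 failed, Standby diesel generator lost, Utility transformer 2 lost}; {#1 static switch fails, Aft UPS module 2 is down, Lower breaker malfunctions, Main battery string is out, Outboard fuel pump 2 failed, Right PDU degraded, Standby diesel generator lost, Utility transformer 2 lost}; {#3 rectifier offline, Aft UPS module 2 is down, Main automatic transfer switch faulted, Main battery string is out, Outboard fuel pump 2 failed, Standby diesel generator lost, Utility transformer 2 lost}.

5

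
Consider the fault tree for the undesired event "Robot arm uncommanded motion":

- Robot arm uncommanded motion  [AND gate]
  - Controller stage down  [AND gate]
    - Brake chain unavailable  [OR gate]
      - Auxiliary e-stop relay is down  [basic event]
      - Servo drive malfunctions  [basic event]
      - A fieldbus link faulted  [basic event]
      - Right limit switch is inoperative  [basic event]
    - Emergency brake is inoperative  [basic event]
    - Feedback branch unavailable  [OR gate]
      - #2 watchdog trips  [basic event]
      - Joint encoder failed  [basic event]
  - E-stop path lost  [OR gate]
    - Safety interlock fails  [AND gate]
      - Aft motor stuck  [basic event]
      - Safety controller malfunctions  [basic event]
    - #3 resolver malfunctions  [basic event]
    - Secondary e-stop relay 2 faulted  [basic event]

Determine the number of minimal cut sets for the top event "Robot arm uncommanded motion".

Brake chain unavailable [OR]: union of children's cut sets → 4 cut set(s).
Feedback branch unavailable [OR]: union of children's cut sets → 2 cut set(s).
Controller stage down [AND]: one cut set from each child combined → 4 × 1 × 2 = 8 cut set(s).
Safety interlock fails [AND]: one cut set from each child combined → 1 × 1 = 1 cut set(s).
E-stop path lost [OR]: union of children's cut sets → 3 cut set(s).
Robot arm uncommanded motion [AND]: one cut set from each child combined → 8 × 3 = 24 cut set(s).

24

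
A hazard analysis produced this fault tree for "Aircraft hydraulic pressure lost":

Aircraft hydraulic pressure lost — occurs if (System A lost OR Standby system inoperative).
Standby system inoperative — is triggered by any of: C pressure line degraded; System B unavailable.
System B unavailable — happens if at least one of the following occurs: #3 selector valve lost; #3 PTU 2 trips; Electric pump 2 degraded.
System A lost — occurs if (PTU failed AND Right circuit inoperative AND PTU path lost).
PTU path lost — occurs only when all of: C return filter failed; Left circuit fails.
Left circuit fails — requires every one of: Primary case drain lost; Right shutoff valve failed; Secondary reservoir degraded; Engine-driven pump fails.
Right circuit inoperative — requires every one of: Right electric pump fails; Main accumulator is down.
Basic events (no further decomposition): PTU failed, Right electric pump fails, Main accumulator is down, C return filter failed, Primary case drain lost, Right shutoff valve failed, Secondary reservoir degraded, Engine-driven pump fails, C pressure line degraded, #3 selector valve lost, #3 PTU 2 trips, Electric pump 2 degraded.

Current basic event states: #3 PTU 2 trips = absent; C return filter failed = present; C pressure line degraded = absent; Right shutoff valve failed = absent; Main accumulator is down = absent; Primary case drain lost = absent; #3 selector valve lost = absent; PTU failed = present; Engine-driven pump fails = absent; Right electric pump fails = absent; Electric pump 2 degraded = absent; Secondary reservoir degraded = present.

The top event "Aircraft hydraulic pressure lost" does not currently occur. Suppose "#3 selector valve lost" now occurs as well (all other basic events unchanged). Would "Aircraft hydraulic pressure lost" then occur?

Yes

Counterfactual: set "#3 selector valve lost" to occurred.
Right circuit inoperative [AND]: Right electric pump fails=not, Main accumulator is down=not → not all inputs occur → does not occur.
Left circuit fails [AND]: Primary case drain lost=not, Right shutoff valve failed=not, Secondary reservoir degraded=occurs, Engine-driven pump fails=not → not all inputs occur → does not occur.
PTU path lost [AND]: C return filter failed=occurs, Left circuit fails=not → not all inputs occur → does not occur.
System A lost [AND]: PTU failed=occurs, Right circuit inoperative=not, PTU path lost=not → not all inputs occur → does not occur.
System B unavailable [OR]: #3 selector valve lost=occurs, #3 PTU 2 trips=not, Electric pump 2 degraded=not → at least one input occurs → occurs.
Standby system inoperative [OR]: C pressure line degraded=not, System B unavailable=occurs → at least one input occurs → occurs.
Aircraft hydraulic pressure lost [OR]: System A lost=not, Standby system inoperative=occurs → at least one input occurs → occurs.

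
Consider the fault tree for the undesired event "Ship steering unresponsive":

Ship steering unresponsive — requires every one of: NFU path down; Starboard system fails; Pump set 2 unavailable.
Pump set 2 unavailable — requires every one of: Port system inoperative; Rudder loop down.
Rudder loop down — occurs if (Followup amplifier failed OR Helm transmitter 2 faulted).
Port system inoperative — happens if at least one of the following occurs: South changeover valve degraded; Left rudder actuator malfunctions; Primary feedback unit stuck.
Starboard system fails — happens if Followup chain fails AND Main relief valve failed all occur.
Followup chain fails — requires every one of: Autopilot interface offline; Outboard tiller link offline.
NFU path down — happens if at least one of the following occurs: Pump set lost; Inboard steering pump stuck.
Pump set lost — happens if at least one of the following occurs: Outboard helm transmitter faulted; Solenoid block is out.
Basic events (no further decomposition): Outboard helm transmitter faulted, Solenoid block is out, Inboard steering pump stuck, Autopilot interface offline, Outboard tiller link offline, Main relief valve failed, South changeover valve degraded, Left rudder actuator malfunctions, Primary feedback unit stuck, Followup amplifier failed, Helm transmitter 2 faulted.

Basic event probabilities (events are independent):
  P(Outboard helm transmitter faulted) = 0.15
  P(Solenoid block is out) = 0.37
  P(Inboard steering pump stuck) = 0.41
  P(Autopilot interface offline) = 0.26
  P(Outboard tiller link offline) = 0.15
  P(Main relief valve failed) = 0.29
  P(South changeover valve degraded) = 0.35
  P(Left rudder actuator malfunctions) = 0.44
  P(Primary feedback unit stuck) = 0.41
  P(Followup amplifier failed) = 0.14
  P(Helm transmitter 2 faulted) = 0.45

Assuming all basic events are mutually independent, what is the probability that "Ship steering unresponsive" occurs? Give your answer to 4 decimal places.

0.0032

P(Pump set lost) [OR] = 1 − (1−0.15) × (1−0.37) = 0.464500
P(NFU path down) [OR] = 1 − (1−0.464500) × (1−0.41) = 0.684055
P(Followup chain fails) [AND] = 0.26 × 0.15 = 0.039000
P(Starboard system fails) [AND] = 0.039000 × 0.29 = 0.011310
P(Port system inoperative) [OR] = 1 − (1−0.35) × (1−0.44) × (1−0.41) = 0.785240
P(Rudder loop down) [OR] = 1 − (1−0.14) × (1−0.45) = 0.527000
P(Pump set 2 unavailable) [AND] = 0.785240 × 0.527000 = 0.413821
P(Ship steering unresponsive) [AND] = 0.684055 × 0.011310 × 0.413821 = 0.003202
Rounded to 4 decimal places: P(Ship steering unresponsive) ≈ 0.0032.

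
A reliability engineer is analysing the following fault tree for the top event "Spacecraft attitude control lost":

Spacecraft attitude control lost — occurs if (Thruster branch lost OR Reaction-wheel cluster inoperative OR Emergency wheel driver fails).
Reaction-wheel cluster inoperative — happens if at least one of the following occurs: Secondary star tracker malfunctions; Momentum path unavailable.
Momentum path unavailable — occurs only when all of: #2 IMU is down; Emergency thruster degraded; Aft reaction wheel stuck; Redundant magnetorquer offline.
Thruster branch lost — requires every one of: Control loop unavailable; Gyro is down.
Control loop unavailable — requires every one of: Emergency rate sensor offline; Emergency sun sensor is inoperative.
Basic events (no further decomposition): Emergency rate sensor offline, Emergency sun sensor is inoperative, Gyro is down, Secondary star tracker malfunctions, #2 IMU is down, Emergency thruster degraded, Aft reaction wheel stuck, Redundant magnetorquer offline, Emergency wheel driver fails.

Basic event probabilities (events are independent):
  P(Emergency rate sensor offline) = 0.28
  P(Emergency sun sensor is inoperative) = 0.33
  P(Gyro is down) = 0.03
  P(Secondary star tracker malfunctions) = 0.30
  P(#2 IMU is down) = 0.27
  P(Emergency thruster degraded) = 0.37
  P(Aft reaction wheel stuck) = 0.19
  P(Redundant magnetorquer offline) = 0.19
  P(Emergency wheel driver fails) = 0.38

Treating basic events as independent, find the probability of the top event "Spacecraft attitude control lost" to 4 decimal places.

0.5688

P(Control loop unavailable) [AND] = 0.28 × 0.33 = 0.092400
P(Thruster branch lost) [AND] = 0.092400 × 0.03 = 0.002772
P(Momentum path unavailable) [AND] = 0.27 × 0.37 × 0.19 × 0.19 = 0.003606
P(Reaction-wheel cluster inoperative) [OR] = 1 − (1−0.30) × (1−0.003606) = 0.302524
P(Spacecraft attitude control lost) [OR] = 1 − (1−0.002772) × (1−0.302524) × (1−0.38) = 0.568764
Rounded to 4 decimal places: P(Spacecraft attitude control lost) ≈ 0.5688.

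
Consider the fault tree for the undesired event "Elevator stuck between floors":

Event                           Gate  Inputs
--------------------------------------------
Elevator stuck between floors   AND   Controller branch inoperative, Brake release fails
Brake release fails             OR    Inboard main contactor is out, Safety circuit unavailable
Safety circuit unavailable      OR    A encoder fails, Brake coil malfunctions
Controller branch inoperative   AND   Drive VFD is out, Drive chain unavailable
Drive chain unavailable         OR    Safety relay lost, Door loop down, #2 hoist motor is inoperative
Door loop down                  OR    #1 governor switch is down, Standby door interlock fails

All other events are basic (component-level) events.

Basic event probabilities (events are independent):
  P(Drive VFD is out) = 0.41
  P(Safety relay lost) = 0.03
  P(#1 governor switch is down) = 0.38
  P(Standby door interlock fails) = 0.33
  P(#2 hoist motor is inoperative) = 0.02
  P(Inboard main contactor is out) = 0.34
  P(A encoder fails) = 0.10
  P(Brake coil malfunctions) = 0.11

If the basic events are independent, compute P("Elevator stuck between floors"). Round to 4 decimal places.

P(Door loop down) [OR] = 1 − (1−0.38) × (1−0.33) = 0.584600
P(Drive chain unavailable) [OR] = 1 − (1−0.03) × (1−0.584600) × (1−0.02) = 0.605121
P(Controller branch inoperative) [AND] = 0.41 × 0.605121 = 0.248100
P(Safety circuit unavailable) [OR] = 1 − (1−0.10) × (1−0.11) = 0.199000
P(Brake release fails) [OR] = 1 − (1−0.34) × (1−0.199000) = 0.471340
P(Elevator stuck between floors) [AND] = 0.248100 × 0.471340 = 0.116939
Rounded to 4 decimal places: P(Elevator stuck between floors) ≈ 0.1169.

0.1169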